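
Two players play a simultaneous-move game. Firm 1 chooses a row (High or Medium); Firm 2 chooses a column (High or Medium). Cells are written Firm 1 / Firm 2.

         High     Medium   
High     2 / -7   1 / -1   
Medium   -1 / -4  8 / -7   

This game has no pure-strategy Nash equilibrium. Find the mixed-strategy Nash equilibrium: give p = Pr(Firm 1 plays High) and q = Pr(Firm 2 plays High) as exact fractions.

p = 1/3, q = 7/10

In a mixed NE each player is indifferent between their pure strategies, so the opponent's mix sets the indifference.
Firm 2 indifferent between High and Medium: p·(-7) + (1−p)·(-4) = p·(-1) + (1−p)·(-7) ⟹ (-4) + (-3)p = (-7) + 6p ⟹ p = 1/3.
Firm 1 indifferent between High and Medium: q·2 + (1−q)·1 = q·(-1) + (1−q)·8 ⟹ 1 + 1q = 8 + (-9)q ⟹ q = 7/10.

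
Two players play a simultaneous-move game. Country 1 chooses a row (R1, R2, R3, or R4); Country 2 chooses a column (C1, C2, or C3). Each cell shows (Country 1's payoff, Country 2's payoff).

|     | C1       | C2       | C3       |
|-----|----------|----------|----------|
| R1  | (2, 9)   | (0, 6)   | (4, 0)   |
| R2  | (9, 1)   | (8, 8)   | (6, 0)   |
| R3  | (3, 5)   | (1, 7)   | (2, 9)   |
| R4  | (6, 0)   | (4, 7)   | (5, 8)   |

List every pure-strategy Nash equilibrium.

Check mutual best responses: a cell is a NE iff neither player can gain by unilaterally deviating.
Country 1's best responses — vs C1: R2 (payoff 9); vs C2: R2 (payoff 8); vs C3: R2 (payoff 6).
Country 2's best responses — vs R1: C1 (payoff 9); vs R2: C2 (payoff 8); vs R3: C3 (payoff 9); vs R4: C3 (payoff 8).
The only mutual best response is (R2, C2); neither player gains by switching there.

(R2, C2)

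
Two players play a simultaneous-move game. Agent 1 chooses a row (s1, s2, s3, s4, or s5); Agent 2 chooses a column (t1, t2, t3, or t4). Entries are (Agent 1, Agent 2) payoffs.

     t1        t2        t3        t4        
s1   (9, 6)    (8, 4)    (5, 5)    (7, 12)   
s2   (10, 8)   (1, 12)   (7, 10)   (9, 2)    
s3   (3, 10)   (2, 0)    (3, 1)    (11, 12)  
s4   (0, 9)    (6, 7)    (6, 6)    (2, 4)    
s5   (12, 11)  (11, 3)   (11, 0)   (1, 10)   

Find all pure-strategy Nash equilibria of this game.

Find each player's best response to every opponent strategy; NE are the intersections.
Agent 1's best responses — vs t1: s5 (payoff 12); vs t2: s5 (payoff 11); vs t3: s5 (payoff 11); vs t4: s3 (payoff 11).
Agent 2's best responses — vs s1: t4 (payoff 12); vs s2: t2 (payoff 12); vs s3: t4 (payoff 12); vs s4: t1 (payoff 9); vs s5: t1 (payoff 11).
Mutual best responses occur at (s3, t4) and (s5, t1); at each, neither player gains by switching.

(s3, t4) and (s5, t1)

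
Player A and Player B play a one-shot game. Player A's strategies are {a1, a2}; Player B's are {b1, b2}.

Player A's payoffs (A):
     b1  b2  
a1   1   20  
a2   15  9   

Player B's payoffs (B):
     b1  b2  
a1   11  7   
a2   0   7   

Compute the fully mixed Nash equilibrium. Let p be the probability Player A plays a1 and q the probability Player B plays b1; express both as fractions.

p = 7/11, q = 11/25

Each player's mixing probability is pinned down by making the *other* player indifferent.
Player B indifferent between b1 and b2: p·11 + (1−p)·0 = p·7 + (1−p)·7 ⟹ 0 + 11p = 7 + 0p ⟹ p = 7/11.
Player A indifferent between a1 and a2: q·1 + (1−q)·20 = q·15 + (1−q)·9 ⟹ 20 + (-19)q = 9 + 6q ⟹ q = 11/25.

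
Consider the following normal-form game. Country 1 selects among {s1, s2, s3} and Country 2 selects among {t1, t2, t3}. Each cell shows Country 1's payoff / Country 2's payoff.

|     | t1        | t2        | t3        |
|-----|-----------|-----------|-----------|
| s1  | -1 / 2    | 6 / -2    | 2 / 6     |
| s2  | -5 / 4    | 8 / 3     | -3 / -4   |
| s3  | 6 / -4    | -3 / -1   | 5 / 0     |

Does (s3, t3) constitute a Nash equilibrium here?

Holding Country 2 at t3: Country 1 gets 5 from s3, versus 2 from s1, -3 from s2. No profitable deviation for Country 1.
Holding Country 1 at s3: Country 2 gets 0 from t3, versus -4 from t1, -1 from t2. No profitable deviation for Country 2 either.

Yes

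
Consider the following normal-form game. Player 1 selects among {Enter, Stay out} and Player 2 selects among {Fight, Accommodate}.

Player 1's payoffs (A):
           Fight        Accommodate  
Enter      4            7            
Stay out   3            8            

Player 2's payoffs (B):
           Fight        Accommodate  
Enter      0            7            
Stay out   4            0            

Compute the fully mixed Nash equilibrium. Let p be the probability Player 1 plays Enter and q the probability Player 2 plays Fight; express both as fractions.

Each player's mixing probability is pinned down by making the *other* player indifferent.
Player 2 indifferent between Fight and Accommodate: p·0 + (1−p)·4 = p·7 + (1−p)·0 ⟹ 4 + (-4)p = 0 + 7p ⟹ p = 4/11.
Player 1 indifferent between Enter and Stay out: q·4 + (1−q)·7 = q·3 + (1−q)·8 ⟹ 7 + (-3)q = 8 + (-5)q ⟹ q = 1/2.

p = 4/11, q = 1/2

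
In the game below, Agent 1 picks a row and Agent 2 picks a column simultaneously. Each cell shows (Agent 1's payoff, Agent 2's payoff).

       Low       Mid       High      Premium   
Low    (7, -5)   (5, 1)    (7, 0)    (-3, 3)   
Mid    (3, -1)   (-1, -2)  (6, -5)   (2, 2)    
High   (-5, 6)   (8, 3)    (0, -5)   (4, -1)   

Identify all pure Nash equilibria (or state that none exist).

Check mutual best responses: a cell is a NE iff neither player can gain by unilaterally deviating.
Agent 1's best responses — vs Low: Low (payoff 7); vs Mid: High (payoff 8); vs High: Low (payoff 7); vs Premium: High (payoff 4).
Agent 2's best responses — vs Low: Premium (payoff 3); vs Mid: Premium (payoff 2); vs High: Low (payoff 6).
No cell has both players best-responding. For instance, Agent 1's best reply to Low is Low, but against Low Agent 2 prefers Premium over Low.

None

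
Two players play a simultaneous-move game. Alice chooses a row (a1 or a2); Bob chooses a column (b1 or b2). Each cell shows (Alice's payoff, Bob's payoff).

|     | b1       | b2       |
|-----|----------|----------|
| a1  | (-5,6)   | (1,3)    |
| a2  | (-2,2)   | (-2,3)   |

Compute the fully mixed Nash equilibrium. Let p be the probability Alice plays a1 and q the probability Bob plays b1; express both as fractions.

p = 1/4, q = 1/2

Each player's mixing probability is pinned down by making the *other* player indifferent.
Bob indifferent between b1 and b2: p·6 + (1−p)·2 = p·3 + (1−p)·3 ⟹ 2 + 4p = 3 + 0p ⟹ p = 1/4.
Alice indifferent between a1 and a2: q·(-5) + (1−q)·1 = q·(-2) + (1−q)·(-2) ⟹ 1 + (-6)q = (-2) + 0q ⟹ q = 1/2.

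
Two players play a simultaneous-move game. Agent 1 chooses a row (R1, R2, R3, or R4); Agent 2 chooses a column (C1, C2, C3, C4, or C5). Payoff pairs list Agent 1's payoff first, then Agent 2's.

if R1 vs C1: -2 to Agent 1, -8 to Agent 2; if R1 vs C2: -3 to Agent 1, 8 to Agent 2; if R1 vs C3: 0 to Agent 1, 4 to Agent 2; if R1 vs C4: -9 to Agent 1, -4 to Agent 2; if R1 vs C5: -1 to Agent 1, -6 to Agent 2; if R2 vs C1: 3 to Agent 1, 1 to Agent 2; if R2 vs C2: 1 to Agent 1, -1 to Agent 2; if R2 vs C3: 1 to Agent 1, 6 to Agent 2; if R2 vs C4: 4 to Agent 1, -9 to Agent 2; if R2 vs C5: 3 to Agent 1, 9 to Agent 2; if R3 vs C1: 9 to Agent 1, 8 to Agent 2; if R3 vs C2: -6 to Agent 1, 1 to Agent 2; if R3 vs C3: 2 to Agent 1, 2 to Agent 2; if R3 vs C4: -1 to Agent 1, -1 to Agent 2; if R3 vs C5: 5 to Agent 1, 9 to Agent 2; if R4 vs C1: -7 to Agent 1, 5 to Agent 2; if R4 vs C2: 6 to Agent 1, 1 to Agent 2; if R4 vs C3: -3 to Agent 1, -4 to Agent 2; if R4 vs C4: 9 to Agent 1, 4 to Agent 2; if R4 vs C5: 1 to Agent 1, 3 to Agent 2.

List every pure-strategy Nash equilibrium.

(R3, C5)

Check mutual best responses: a cell is a NE iff neither player can gain by unilaterally deviating.
Agent 1's best responses — vs C1: R3 (payoff 9); vs C2: R4 (payoff 6); vs C3: R3 (payoff 2); vs C4: R4 (payoff 9); vs C5: R3 (payoff 5).
Agent 2's best responses — vs R1: C2 (payoff 8); vs R2: C5 (payoff 9); vs R3: C5 (payoff 9); vs R4: C1 (payoff 5).
The only mutual best response is (R3, C5); neither player gains by switching there.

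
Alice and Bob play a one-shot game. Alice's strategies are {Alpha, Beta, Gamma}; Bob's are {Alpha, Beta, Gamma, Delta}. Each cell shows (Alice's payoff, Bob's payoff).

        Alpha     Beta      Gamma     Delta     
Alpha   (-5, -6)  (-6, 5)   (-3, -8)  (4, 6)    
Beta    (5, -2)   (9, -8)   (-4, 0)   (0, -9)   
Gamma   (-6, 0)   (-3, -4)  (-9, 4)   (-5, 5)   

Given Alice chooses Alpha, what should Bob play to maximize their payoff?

With Alice fixed at Alpha, Bob's payoffs are: Alpha → -6, Beta → 5, Gamma → -8, Delta → 6.
The maximum is 6, achieved by Delta.

Delta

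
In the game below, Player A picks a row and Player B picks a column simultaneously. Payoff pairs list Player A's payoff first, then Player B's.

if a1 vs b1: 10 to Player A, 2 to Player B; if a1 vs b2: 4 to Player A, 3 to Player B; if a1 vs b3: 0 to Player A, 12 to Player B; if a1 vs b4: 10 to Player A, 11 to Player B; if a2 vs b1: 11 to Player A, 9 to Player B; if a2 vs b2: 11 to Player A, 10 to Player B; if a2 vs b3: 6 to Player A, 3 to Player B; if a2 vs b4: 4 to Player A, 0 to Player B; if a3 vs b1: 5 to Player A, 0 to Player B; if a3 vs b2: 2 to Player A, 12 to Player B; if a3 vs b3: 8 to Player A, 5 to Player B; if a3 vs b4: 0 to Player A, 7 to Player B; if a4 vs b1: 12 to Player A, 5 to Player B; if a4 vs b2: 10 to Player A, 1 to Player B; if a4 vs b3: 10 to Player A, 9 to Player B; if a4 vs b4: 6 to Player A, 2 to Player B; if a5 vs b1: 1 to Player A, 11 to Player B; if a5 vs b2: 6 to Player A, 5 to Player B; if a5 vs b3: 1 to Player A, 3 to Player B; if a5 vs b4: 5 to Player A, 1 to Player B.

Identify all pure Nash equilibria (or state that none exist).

(a2, b2) and (a4, b3)

A profile is a Nash equilibrium when each player is best-responding to the other.
Player A's best responses — vs b1: a4 (payoff 12); vs b2: a2 (payoff 11); vs b3: a4 (payoff 10); vs b4: a1 (payoff 10).
Player B's best responses — vs a1: b3 (payoff 12); vs a2: b2 (payoff 10); vs a3: b2 (payoff 12); vs a4: b3 (payoff 9); vs a5: b1 (payoff 11).
Mutual best responses occur at (a2, b2) and (a4, b3); at each, neither player gains by switching.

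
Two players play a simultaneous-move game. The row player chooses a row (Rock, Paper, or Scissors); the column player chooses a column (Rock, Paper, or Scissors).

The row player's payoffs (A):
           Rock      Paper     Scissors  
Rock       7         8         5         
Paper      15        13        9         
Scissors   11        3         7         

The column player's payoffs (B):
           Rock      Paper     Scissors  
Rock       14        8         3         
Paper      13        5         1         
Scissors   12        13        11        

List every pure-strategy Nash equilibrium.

Check mutual best responses: a cell is a NE iff neither player can gain by unilaterally deviating.
The row player's best responses — vs Rock: Paper (payoff 15); vs Paper: Paper (payoff 13); vs Scissors: Paper (payoff 9).
The column player's best responses — vs Rock: Rock (payoff 14); vs Paper: Rock (payoff 13); vs Scissors: Paper (payoff 13).
The only mutual best response is (Paper, Rock); neither player gains by switching there.

(Paper, Rock)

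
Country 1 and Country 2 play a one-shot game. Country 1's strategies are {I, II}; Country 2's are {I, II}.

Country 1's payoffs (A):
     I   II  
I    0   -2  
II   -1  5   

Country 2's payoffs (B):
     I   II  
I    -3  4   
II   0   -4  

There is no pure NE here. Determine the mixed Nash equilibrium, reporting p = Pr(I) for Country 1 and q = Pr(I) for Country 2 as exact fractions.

In a mixed NE each player is indifferent between their pure strategies, so the opponent's mix sets the indifference.
Country 2 indifferent between I and II: p·(-3) + (1−p)·0 = p·4 + (1−p)·(-4) ⟹ 0 + (-3)p = (-4) + 8p ⟹ p = 4/11.
Country 1 indifferent between I and II: q·0 + (1−q)·(-2) = q·(-1) + (1−q)·5 ⟹ (-2) + 2q = 5 + (-6)q ⟹ q = 7/8.

p = 4/11, q = 7/8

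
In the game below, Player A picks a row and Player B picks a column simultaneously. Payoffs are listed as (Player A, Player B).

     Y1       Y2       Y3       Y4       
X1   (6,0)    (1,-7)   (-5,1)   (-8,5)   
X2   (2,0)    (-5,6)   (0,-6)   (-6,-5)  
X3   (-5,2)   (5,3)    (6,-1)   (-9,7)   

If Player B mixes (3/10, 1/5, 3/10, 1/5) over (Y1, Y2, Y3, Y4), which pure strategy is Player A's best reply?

X3

Player A's best reply maximizes expected payoff against the mix.
X1: (3/10)·6 + (1/5)·1 + (3/10)·(-5) + (1/5)·(-8) = -11/10
X2: (3/10)·2 + (1/5)·(-5) + (3/10)·0 + (1/5)·(-6) = -8/5
X3: (3/10)·(-5) + (1/5)·5 + (3/10)·6 + (1/5)·(-9) = -1/2
Highest expected payoff is -1/2, from X3.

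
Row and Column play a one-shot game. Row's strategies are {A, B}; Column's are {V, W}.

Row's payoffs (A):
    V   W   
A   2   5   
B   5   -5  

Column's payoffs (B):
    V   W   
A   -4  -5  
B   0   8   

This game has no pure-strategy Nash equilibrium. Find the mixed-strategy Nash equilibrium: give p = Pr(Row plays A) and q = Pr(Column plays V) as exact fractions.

Each player's mixing probability is pinned down by making the *other* player indifferent.
Column indifferent between V and W: p·(-4) + (1−p)·0 = p·(-5) + (1−p)·8 ⟹ 0 + (-4)p = 8 + (-13)p ⟹ p = 8/9.
Row indifferent between A and B: q·2 + (1−q)·5 = q·5 + (1−q)·(-5) ⟹ 5 + (-3)q = (-5) + 10q ⟹ q = 10/13.

p = 8/9, q = 10/13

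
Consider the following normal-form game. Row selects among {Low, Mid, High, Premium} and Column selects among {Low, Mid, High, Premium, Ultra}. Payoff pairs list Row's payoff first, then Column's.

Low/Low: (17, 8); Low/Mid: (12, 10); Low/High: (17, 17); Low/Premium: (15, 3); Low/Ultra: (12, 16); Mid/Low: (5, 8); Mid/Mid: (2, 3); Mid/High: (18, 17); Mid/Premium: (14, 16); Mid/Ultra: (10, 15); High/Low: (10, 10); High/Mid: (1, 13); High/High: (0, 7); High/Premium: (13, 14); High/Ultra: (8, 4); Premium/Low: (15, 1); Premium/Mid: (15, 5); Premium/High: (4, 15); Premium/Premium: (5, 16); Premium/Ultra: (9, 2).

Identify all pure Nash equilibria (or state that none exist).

(Mid, High)

A profile is a Nash equilibrium when each player is best-responding to the other.
Row's best responses — vs Low: Low (payoff 17); vs Mid: Premium (payoff 15); vs High: Mid (payoff 18); vs Premium: Low (payoff 15); vs Ultra: Low (payoff 12).
Column's best responses — vs Low: High (payoff 17); vs Mid: High (payoff 17); vs High: Premium (payoff 14); vs Premium: Premium (payoff 16).
The only mutual best response is (Mid, High); neither player gains by switching there.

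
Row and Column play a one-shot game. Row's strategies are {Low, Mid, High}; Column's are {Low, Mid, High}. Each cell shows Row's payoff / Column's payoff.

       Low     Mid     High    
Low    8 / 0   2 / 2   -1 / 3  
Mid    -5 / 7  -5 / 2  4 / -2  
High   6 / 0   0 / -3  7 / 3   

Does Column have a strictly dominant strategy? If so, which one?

A strategy is strictly dominant if it gives Column a strictly higher payoff than every other strategy, against every choice by the opponent.
Low is not dominant: against Low, Mid gives 2 > 0.
Mid is not dominant: against Low, High gives 3 > 2.
High is not dominant: against Mid, Low gives 7 > -2.
No single strategy is best against every opponent action.

None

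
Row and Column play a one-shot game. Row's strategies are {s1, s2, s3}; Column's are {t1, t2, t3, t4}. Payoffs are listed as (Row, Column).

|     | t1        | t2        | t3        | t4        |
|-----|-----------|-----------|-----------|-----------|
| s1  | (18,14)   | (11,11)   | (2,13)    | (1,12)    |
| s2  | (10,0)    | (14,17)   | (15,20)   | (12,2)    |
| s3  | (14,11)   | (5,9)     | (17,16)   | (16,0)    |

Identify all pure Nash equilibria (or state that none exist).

(s1, t1) and (s3, t3)

Find each player's best response to every opponent strategy; NE are the intersections.
Row's best responses — vs t1: s1 (payoff 18); vs t2: s2 (payoff 14); vs t3: s3 (payoff 17); vs t4: s3 (payoff 16).
Column's best responses — vs s1: t1 (payoff 14); vs s2: t3 (payoff 20); vs s3: t3 (payoff 16).
Mutual best responses occur at (s1, t1) and (s3, t3); at each, neither player gains by switching.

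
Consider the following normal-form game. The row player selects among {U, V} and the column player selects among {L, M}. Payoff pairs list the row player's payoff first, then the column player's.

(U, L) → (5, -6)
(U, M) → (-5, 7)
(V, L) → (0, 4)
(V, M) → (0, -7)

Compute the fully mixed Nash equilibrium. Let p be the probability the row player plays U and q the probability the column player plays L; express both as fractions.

Each player's mixing probability is pinned down by making the *other* player indifferent.
The column player indifferent between L and M: p·(-6) + (1−p)·4 = p·7 + (1−p)·(-7) ⟹ 4 + (-10)p = (-7) + 14p ⟹ p = 11/24.
The row player indifferent between U and V: q·5 + (1−q)·(-5) = q·0 + (1−q)·0 ⟹ (-5) + 10q = 0 + 0q ⟹ q = 1/2.

p = 11/24, q = 1/2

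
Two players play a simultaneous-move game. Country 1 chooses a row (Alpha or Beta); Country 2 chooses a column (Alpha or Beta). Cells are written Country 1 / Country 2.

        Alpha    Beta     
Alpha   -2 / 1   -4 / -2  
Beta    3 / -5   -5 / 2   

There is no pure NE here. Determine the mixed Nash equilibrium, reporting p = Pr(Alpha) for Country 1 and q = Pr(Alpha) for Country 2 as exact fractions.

p = 7/10, q = 1/6

Each player's mixing probability is pinned down by making the *other* player indifferent.
Country 2 indifferent between Alpha and Beta: p·1 + (1−p)·(-5) = p·(-2) + (1−p)·2 ⟹ (-5) + 6p = 2 + (-4)p ⟹ p = 7/10.
Country 1 indifferent between Alpha and Beta: q·(-2) + (1−q)·(-4) = q·3 + (1−q)·(-5) ⟹ (-4) + 2q = (-5) + 8q ⟹ q = 1/6.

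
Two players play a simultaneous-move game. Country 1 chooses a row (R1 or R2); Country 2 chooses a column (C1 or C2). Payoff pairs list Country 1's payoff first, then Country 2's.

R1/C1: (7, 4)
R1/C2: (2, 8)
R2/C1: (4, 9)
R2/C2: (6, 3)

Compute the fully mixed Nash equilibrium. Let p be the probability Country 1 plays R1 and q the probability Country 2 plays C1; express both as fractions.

p = 3/5, q = 4/7

In a mixed NE each player is indifferent between their pure strategies, so the opponent's mix sets the indifference.
Country 2 indifferent between C1 and C2: p·4 + (1−p)·9 = p·8 + (1−p)·3 ⟹ 9 + (-5)p = 3 + 5p ⟹ p = 3/5.
Country 1 indifferent between R1 and R2: q·7 + (1−q)·2 = q·4 + (1−q)·6 ⟹ 2 + 5q = 6 + (-2)q ⟹ q = 4/7.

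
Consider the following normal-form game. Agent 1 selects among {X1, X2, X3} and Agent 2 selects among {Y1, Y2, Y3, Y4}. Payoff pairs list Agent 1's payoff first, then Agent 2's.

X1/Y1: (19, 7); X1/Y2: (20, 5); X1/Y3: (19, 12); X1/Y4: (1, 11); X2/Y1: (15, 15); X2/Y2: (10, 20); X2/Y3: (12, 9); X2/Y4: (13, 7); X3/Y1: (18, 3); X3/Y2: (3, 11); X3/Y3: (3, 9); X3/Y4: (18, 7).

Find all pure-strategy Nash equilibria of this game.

(X1, Y3)

Find each player's best response to every opponent strategy; NE are the intersections.
Agent 1's best responses — vs Y1: X1 (payoff 19); vs Y2: X1 (payoff 20); vs Y3: X1 (payoff 19); vs Y4: X3 (payoff 18).
Agent 2's best responses — vs X1: Y3 (payoff 12); vs X2: Y2 (payoff 20); vs X3: Y2 (payoff 11).
The only mutual best response is (X1, Y3); neither player gains by switching there.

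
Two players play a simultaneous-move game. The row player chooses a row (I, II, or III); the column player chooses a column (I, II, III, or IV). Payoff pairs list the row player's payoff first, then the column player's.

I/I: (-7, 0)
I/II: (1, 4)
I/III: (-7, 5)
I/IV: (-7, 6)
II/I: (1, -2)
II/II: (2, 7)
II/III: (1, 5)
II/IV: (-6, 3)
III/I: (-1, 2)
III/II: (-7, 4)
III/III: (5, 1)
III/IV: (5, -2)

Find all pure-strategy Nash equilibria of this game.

Check mutual best responses: a cell is a NE iff neither player can gain by unilaterally deviating.
The row player's best responses — vs I: II (payoff 1); vs II: II (payoff 2); vs III: III (payoff 5); vs IV: III (payoff 5).
The column player's best responses — vs I: IV (payoff 6); vs II: II (payoff 7); vs III: II (payoff 4).
The only mutual best response is (II, II); neither player gains by switching there.

(II, II)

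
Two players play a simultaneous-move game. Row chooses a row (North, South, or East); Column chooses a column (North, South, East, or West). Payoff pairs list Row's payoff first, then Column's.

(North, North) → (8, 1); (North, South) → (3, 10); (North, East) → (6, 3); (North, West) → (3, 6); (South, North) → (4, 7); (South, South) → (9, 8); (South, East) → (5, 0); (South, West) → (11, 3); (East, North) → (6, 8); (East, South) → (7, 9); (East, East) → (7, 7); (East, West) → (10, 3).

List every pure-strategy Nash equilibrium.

Check mutual best responses: a cell is a NE iff neither player can gain by unilaterally deviating.
Row's best responses — vs North: North (payoff 8); vs South: South (payoff 9); vs East: East (payoff 7); vs West: South (payoff 11).
Column's best responses — vs North: South (payoff 10); vs South: South (payoff 8); vs East: South (payoff 9).
The only mutual best response is (South, South); neither player gains by switching there.

(South, South)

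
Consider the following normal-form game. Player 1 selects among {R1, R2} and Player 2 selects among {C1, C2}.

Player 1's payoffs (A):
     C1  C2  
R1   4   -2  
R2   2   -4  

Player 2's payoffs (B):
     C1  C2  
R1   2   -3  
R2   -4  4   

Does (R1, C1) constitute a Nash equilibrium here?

Holding Player 2 at C1: Player 1 gets 4 from R1, versus 2 from R2. No profitable deviation for Player 1.
Holding Player 1 at R1: Player 2 gets 2 from C1, versus -3 from C2. No profitable deviation for Player 2 either.

Yes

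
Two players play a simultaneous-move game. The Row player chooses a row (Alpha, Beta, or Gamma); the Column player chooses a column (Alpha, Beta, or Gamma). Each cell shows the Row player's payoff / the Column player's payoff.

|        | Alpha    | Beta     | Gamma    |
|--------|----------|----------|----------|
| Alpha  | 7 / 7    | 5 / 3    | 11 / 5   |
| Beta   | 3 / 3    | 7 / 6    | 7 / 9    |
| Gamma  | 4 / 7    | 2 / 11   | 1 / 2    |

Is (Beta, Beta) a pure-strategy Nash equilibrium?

Holding the Column player at Beta: the Row player gets 7 from Beta, versus 5 from Alpha, 2 from Gamma. No profitable deviation for the Row player.
Holding the Row player at Beta: the Column player gets 6 from Beta but could get 9 by switching to Gamma. The Column player has a profitable deviation.

No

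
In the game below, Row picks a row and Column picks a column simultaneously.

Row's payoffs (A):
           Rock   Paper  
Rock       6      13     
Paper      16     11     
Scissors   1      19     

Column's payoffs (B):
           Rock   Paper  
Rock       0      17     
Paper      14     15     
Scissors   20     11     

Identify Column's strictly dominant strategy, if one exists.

Check whether one of Column's strategies beats all alternatives regardless of what the opponent does.
Rock is not dominant: against Rock, Paper gives 17 > 0.
Paper is not dominant: against Scissors, Rock gives 20 > 11.
No single strategy is best against every opponent action.

None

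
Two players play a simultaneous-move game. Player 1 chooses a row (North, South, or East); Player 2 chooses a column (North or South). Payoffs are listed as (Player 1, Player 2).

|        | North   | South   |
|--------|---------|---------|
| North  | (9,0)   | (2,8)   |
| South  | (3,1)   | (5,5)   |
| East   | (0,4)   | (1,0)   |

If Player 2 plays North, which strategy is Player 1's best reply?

With Player 2 fixed at North, Player 1's payoffs are: North → 9, South → 3, East → 0.
The maximum is 9, achieved by North.

North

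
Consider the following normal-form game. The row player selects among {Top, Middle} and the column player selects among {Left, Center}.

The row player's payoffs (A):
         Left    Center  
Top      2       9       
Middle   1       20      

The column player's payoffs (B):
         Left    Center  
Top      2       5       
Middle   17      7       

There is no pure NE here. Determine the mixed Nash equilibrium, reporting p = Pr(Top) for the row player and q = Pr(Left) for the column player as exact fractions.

p = 10/13, q = 11/12

In a mixed NE each player is indifferent between their pure strategies, so the opponent's mix sets the indifference.
The column player indifferent between Left and Center: p·2 + (1−p)·17 = p·5 + (1−p)·7 ⟹ 17 + (-15)p = 7 + (-2)p ⟹ p = 10/13.
The row player indifferent between Top and Middle: q·2 + (1−q)·9 = q·1 + (1−q)·20 ⟹ 9 + (-7)q = 20 + (-19)q ⟹ q = 11/12.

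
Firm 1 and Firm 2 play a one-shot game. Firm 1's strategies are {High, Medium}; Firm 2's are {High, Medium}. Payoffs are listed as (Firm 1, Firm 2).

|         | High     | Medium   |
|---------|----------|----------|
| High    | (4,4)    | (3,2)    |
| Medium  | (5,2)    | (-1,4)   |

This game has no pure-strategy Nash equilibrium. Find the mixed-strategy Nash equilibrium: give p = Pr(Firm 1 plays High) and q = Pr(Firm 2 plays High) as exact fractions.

Each player's mixing probability is pinned down by making the *other* player indifferent.
Firm 2 indifferent between High and Medium: p·4 + (1−p)·2 = p·2 + (1−p)·4 ⟹ 2 + 2p = 4 + (-2)p ⟹ p = 1/2.
Firm 1 indifferent between High and Medium: q·4 + (1−q)·3 = q·5 + (1−q)·(-1) ⟹ 3 + 1q = (-1) + 6q ⟹ q = 4/5.

p = 1/2, q = 4/5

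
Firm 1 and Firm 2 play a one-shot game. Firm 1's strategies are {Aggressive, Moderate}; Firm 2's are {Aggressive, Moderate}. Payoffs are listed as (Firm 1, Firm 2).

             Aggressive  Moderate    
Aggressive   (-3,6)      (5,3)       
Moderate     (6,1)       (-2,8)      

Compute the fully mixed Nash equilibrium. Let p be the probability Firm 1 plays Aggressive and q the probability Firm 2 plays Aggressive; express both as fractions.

In a mixed NE each player is indifferent between their pure strategies, so the opponent's mix sets the indifference.
Firm 2 indifferent between Aggressive and Moderate: p·6 + (1−p)·1 = p·3 + (1−p)·8 ⟹ 1 + 5p = 8 + (-5)p ⟹ p = 7/10.
Firm 1 indifferent between Aggressive and Moderate: q·(-3) + (1−q)·5 = q·6 + (1−q)·(-2) ⟹ 5 + (-8)q = (-2) + 8q ⟹ q = 7/16.

p = 7/10, q = 7/16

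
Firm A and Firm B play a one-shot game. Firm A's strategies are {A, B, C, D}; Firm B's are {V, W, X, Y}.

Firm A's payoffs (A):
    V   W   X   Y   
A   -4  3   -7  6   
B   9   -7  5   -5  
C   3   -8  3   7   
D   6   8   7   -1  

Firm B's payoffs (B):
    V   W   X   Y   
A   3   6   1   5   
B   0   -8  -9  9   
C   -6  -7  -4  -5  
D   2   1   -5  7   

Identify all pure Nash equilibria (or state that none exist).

Check mutual best responses: a cell is a NE iff neither player can gain by unilaterally deviating.
Firm A's best responses — vs V: B (payoff 9); vs W: D (payoff 8); vs X: D (payoff 7); vs Y: C (payoff 7).
Firm B's best responses — vs A: W (payoff 6); vs B: Y (payoff 9); vs C: X (payoff -4); vs D: Y (payoff 7).
No cell has both players best-responding. For instance, Firm A's best reply to V is B, but against B Firm B prefers Y over V.

No pure-strategy Nash equilibrium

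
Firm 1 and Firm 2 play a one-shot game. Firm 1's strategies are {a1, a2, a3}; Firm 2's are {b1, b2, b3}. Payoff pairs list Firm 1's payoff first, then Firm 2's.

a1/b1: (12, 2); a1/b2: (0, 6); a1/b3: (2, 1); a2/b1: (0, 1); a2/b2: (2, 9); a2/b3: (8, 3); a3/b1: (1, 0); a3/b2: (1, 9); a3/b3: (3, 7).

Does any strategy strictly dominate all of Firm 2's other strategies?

A strategy is strictly dominant if it gives Firm 2 a strictly higher payoff than every other strategy, against every choice by the opponent.
b2 strictly dominates: vs a1: 6 > each of {2, 1}; vs a2: 9 > each of {1, 3}; vs a3: 9 > each of {0, 7}.

b2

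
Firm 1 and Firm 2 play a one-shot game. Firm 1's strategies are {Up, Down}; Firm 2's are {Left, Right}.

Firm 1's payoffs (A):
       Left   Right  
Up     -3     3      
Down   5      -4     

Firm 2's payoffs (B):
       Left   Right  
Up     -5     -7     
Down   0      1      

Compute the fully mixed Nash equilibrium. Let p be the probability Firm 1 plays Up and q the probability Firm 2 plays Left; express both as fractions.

p = 1/3, q = 7/15

Each player's mixing probability is pinned down by making the *other* player indifferent.
Firm 2 indifferent between Left and Right: p·(-5) + (1−p)·0 = p·(-7) + (1−p)·1 ⟹ 0 + (-5)p = 1 + (-8)p ⟹ p = 1/3.
Firm 1 indifferent between Up and Down: q·(-3) + (1−q)·3 = q·5 + (1−q)·(-4) ⟹ 3 + (-6)q = (-4) + 9q ⟹ q = 7/15.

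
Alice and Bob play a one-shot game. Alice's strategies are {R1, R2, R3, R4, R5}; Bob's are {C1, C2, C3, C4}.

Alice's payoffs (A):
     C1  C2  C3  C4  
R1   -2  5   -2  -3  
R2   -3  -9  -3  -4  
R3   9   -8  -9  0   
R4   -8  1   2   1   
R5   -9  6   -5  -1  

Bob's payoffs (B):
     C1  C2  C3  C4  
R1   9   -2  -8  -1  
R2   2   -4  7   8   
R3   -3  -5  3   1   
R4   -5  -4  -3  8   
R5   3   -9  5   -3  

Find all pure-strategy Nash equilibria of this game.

Check mutual best responses: a cell is a NE iff neither player can gain by unilaterally deviating.
Alice's best responses — vs C1: R3 (payoff 9); vs C2: R5 (payoff 6); vs C3: R4 (payoff 2); vs C4: R4 (payoff 1).
Bob's best responses — vs R1: C1 (payoff 9); vs R2: C4 (payoff 8); vs R3: C3 (payoff 3); vs R4: C4 (payoff 8); vs R5: C3 (payoff 5).
The only mutual best response is (R4, C4); neither player gains by switching there.

(R4, C4)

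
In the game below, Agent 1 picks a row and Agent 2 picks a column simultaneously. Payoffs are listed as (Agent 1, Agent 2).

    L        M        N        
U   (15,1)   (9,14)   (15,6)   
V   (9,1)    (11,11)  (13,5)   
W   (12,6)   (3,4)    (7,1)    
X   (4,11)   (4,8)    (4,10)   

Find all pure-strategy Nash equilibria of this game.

Check mutual best responses: a cell is a NE iff neither player can gain by unilaterally deviating.
Agent 1's best responses — vs L: U (payoff 15); vs M: V (payoff 11); vs N: U (payoff 15).
Agent 2's best responses — vs U: M (payoff 14); vs V: M (payoff 11); vs W: L (payoff 6); vs X: L (payoff 11).
The only mutual best response is (V, M); neither player gains by switching there.

(V, M)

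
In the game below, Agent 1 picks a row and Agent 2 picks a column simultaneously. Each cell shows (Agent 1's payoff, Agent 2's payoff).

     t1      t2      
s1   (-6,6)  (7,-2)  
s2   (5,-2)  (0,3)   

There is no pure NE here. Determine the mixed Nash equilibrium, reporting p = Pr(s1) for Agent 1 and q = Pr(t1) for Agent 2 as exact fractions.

p = 5/13, q = 7/18

In a mixed NE each player is indifferent between their pure strategies, so the opponent's mix sets the indifference.
Agent 2 indifferent between t1 and t2: p·6 + (1−p)·(-2) = p·(-2) + (1−p)·3 ⟹ (-2) + 8p = 3 + (-5)p ⟹ p = 5/13.
Agent 1 indifferent between s1 and s2: q·(-6) + (1−q)·7 = q·5 + (1−q)·0 ⟹ 7 + (-13)q = 0 + 5q ⟹ q = 7/18.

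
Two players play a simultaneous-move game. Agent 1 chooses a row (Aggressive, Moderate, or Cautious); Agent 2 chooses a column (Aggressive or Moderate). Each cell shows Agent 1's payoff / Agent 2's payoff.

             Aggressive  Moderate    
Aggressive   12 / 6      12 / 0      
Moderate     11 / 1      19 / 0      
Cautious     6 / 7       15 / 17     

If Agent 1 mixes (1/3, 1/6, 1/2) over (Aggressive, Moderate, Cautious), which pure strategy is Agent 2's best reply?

Agent 2's best reply maximizes expected payoff against the mix.
Aggressive: (1/3)·6 + (1/6)·1 + (1/2)·7 = 17/3
Moderate: (1/3)·0 + (1/6)·0 + (1/2)·17 = 17/2
Highest expected payoff is 17/2, from Moderate.

Moderate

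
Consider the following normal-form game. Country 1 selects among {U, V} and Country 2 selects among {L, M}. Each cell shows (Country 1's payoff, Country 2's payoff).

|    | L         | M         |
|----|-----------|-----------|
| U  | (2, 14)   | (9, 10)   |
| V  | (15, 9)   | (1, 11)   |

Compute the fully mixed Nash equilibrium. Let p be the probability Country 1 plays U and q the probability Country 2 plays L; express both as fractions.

p = 1/3, q = 8/21

Each player's mixing probability is pinned down by making the *other* player indifferent.
Country 2 indifferent between L and M: p·14 + (1−p)·9 = p·10 + (1−p)·11 ⟹ 9 + 5p = 11 + (-1)p ⟹ p = 1/3.
Country 1 indifferent between U and V: q·2 + (1−q)·9 = q·15 + (1−q)·1 ⟹ 9 + (-7)q = 1 + 14q ⟹ q = 8/21.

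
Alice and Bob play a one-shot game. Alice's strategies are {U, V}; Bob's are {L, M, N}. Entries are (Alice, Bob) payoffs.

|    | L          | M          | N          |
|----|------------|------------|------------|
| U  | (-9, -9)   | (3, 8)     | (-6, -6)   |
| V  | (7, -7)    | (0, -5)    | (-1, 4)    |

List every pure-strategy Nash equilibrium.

A profile is a Nash equilibrium when each player is best-responding to the other.
Alice's best responses — vs L: V (payoff 7); vs M: U (payoff 3); vs N: V (payoff -1).
Bob's best responses — vs U: M (payoff 8); vs V: N (payoff 4).
Mutual best responses occur at (U, M) and (V, N); at each, neither player gains by switching.

(U, M) and (V, N)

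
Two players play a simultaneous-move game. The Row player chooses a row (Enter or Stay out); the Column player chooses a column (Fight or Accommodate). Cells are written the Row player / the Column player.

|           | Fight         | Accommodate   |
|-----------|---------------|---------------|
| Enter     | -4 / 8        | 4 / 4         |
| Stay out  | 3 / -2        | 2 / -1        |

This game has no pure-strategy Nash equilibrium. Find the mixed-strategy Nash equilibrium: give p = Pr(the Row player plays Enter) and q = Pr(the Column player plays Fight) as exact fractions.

Each player's mixing probability is pinned down by making the *other* player indifferent.
The Column player indifferent between Fight and Accommodate: p·8 + (1−p)·(-2) = p·4 + (1−p)·(-1) ⟹ (-2) + 10p = (-1) + 5p ⟹ p = 1/5.
The Row player indifferent between Enter and Stay out: q·(-4) + (1−q)·4 = q·3 + (1−q)·2 ⟹ 4 + (-8)q = 2 + 1q ⟹ q = 2/9.

p = 1/5, q = 2/9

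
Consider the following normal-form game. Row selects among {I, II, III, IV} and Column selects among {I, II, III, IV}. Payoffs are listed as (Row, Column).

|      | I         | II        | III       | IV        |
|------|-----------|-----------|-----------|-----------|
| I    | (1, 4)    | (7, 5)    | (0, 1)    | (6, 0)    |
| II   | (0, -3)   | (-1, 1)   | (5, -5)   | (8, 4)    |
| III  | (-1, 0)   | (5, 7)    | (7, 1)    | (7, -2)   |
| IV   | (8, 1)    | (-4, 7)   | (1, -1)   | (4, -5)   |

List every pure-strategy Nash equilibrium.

(I, II) and (II, IV)

Check mutual best responses: a cell is a NE iff neither player can gain by unilaterally deviating.
Row's best responses — vs I: IV (payoff 8); vs II: I (payoff 7); vs III: III (payoff 7); vs IV: II (payoff 8).
Column's best responses — vs I: II (payoff 5); vs II: IV (payoff 4); vs III: II (payoff 7); vs IV: II (payoff 7).
Mutual best responses occur at (I, II) and (II, IV); at each, neither player gains by switching.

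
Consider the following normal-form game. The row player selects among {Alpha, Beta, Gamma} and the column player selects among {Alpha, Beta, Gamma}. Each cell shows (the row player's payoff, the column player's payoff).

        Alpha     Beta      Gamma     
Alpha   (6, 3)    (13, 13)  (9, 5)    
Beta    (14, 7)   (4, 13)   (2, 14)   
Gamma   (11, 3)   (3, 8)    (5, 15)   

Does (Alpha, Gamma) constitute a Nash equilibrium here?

Holding the column player at Gamma: the row player gets 9 from Alpha, versus 2 from Beta, 5 from Gamma. No profitable deviation for the row player.
Holding the row player at Alpha: the column player gets 5 from Gamma but could get 13 by switching to Beta. The column player has a profitable deviation.

No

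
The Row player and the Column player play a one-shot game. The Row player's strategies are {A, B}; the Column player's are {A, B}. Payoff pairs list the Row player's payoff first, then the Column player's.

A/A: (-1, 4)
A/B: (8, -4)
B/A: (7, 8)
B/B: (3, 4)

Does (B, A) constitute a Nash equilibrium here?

Yes

Holding the Column player at A: the Row player gets 7 from B, versus -1 from A. No profitable deviation for the Row player.
Holding the Row player at B: the Column player gets 8 from A, versus 4 from B. No profitable deviation for the Column player either.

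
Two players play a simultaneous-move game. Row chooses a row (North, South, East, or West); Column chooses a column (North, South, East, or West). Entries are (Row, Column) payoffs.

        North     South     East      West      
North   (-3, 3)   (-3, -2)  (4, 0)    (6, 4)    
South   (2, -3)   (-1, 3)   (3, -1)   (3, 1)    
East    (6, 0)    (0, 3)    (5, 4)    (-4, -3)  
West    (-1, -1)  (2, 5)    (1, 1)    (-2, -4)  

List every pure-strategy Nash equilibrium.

Check mutual best responses: a cell is a NE iff neither player can gain by unilaterally deviating.
Row's best responses — vs North: East (payoff 6); vs South: West (payoff 2); vs East: East (payoff 5); vs West: North (payoff 6).
Column's best responses — vs North: West (payoff 4); vs South: South (payoff 3); vs East: East (payoff 4); vs West: South (payoff 5).
Mutual best responses occur at (North, West), (East, East), and (West, South); at each, neither player gains by switching.

(North, West), (East, East), and (West, South)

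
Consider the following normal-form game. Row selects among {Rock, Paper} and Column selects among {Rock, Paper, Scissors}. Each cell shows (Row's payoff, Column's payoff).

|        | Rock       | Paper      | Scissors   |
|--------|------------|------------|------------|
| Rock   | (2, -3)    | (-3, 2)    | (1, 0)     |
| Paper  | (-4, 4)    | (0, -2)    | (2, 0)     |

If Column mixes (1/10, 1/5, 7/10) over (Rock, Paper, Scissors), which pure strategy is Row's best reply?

Compute Row's expected payoff from each pure strategy against the given mix.
Rock: (1/10)·2 + (1/5)·(-3) + (7/10)·1 = 3/10
Paper: (1/10)·(-4) + (1/5)·0 + (7/10)·2 = 1
Highest expected payoff is 1, from Paper.

Paper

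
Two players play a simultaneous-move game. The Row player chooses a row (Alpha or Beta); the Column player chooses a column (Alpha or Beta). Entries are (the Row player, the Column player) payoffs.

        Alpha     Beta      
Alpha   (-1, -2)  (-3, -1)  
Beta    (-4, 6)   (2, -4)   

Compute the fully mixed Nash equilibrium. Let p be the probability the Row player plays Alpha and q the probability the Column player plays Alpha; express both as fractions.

p = 10/11, q = 5/8

Each player's mixing probability is pinned down by making the *other* player indifferent.
The Column player indifferent between Alpha and Beta: p·(-2) + (1−p)·6 = p·(-1) + (1−p)·(-4) ⟹ 6 + (-8)p = (-4) + 3p ⟹ p = 10/11.
The Row player indifferent between Alpha and Beta: q·(-1) + (1−q)·(-3) = q·(-4) + (1−q)·2 ⟹ (-3) + 2q = 2 + (-6)q ⟹ q = 5/8.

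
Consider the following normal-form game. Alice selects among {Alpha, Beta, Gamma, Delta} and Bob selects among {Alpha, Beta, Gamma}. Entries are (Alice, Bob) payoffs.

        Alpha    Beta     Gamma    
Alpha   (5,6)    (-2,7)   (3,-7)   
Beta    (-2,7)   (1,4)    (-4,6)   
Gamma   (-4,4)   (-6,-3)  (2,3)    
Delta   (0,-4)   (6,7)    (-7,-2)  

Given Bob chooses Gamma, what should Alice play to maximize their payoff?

Alpha

With Bob fixed at Gamma, Alice's payoffs are: Alpha → 3, Beta → -4, Gamma → 2, Delta → -7.
The maximum is 3, achieved by Alpha.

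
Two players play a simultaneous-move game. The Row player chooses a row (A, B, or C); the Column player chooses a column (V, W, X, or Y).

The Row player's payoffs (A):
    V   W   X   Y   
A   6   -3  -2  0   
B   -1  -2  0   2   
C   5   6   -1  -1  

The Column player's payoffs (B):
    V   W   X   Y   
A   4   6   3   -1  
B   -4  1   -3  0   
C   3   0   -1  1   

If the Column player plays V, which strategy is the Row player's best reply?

With the Column player fixed at V, the Row player's payoffs are: A → 6, B → -1, C → 5.
The maximum is 6, achieved by A.

A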